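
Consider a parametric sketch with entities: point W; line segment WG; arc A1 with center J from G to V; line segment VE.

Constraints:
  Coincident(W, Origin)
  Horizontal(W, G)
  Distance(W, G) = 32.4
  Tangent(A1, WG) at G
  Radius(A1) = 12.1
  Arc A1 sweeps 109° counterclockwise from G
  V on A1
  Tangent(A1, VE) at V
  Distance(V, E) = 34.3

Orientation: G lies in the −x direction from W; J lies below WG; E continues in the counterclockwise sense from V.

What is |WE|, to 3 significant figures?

58.5

On A1, G sits at bearing 90° from J; a 109° counterclockwise sweep puts V at bearing 199°, so V = J + 12.1·(cos 199°, sin 199°) = (-43.8, -16.0). A1 meets VE tangentially, so JV is at right angles to VE, so VE runs along (−sin 199°, cos 199°); with |VE| = 34.3, E = (-32.7, -48.5). Then |WE| = |E − W| = 58.5.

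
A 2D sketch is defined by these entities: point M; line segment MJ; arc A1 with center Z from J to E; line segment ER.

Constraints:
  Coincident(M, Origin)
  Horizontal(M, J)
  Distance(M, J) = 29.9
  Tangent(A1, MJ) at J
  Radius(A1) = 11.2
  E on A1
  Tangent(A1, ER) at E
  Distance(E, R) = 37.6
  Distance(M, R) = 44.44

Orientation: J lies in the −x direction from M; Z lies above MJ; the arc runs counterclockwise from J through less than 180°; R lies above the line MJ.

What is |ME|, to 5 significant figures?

20.754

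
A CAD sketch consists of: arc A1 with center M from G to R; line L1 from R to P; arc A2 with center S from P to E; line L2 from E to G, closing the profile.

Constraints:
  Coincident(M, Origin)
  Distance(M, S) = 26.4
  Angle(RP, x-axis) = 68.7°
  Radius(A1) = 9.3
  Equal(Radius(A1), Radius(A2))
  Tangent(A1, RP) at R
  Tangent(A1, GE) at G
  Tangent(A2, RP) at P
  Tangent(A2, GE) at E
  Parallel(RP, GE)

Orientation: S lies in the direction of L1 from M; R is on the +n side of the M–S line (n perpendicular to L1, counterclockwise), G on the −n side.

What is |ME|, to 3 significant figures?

28.0

The slot axis is L1's direction at 68.7°, so u = (cos 68.7°, sin 68.7°) = (0.363, 0.932) and n = (−sin 68.7°, cos 68.7°) = (-0.932, 0.363). M is at the origin and S lies 26.4 along u from M, so S = 26.4·u = (9.59, 24.6). Tangency of A1 to both parallel lines with radius 9.3 puts R and G at M ± 9.3·n: R = (-8.66, 3.38), G = (8.66, -3.38). Equal radii place P and E the same way about S: P = S + 9.3·n = (0.925, 28.0), E = S − 9.3·n = (18.3, 21.2). Then |ME| = |E − M| = 28.0.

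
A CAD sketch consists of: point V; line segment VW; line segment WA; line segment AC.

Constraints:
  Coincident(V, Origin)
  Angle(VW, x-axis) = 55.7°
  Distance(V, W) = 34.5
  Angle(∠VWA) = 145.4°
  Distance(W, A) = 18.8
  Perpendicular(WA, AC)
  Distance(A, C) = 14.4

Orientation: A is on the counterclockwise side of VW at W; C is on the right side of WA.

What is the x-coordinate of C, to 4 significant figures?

33.74

V is at the origin; VW runs at 55.7° with length 34.5, so W = 34.5·(cos 55.7°, sin 55.7°) = (19.44, 28.50). ∠VWA = 145.4°, so WA runs at 55.7° + (180° − 145.4°) = 90.30° from the x-axis; with |WA| = 18.8, A = W + 18.8·(cos 90.30°, sin 90.30°) = (19.34, 47.30). The perpendicularity gives AC at right angles to WA; with |AC| = 14.4 on the right of WA, C = A + 14.4·(1.000, 0.005236) = (33.74, 47.38). So C.x = 33.74.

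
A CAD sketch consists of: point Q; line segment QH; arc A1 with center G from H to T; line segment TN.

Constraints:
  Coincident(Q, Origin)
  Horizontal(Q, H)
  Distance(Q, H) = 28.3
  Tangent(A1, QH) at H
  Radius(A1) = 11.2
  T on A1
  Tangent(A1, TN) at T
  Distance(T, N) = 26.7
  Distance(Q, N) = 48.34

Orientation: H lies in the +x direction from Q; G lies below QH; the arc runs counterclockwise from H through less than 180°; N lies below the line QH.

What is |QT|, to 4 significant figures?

23.30

Checks: ∠(GH, HQ) = 90.00° ✓; |GT| = 11.20 ✓; ∠(GT, TN) = 90.00° ✓; |TN| = 26.70 ✓; |QN| = 48.34 ✓.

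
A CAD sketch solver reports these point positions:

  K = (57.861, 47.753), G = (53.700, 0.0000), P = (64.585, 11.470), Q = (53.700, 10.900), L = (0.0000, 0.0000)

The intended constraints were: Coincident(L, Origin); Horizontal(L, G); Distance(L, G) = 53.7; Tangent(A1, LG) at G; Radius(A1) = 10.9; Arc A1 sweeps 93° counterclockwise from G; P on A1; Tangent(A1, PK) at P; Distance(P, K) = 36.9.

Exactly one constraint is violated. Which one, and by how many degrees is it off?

Tangent(A1, PK) at P — off by 7.50°.

L = (0.00, 0.00) ✓; L.y = 0.00, G.y = 0.00 ✓; |LG| = 53.70 ✓; ∠(QG, GL) = 90.00° ✓; |QG| = 10.90 ✓; bearing(Q→P) − bearing(Q→G) = 93.00° ✓; |QP| = 10.90 ✓; ∠(QP, PK) = 82.50° ✗; |PK| = 36.90 ✓.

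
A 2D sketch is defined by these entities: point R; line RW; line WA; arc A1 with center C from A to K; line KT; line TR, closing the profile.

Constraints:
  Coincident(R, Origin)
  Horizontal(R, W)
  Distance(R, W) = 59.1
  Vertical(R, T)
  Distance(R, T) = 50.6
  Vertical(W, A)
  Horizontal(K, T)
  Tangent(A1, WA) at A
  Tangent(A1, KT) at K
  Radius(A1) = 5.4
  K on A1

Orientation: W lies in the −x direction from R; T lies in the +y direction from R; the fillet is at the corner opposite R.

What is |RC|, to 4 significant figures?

70.19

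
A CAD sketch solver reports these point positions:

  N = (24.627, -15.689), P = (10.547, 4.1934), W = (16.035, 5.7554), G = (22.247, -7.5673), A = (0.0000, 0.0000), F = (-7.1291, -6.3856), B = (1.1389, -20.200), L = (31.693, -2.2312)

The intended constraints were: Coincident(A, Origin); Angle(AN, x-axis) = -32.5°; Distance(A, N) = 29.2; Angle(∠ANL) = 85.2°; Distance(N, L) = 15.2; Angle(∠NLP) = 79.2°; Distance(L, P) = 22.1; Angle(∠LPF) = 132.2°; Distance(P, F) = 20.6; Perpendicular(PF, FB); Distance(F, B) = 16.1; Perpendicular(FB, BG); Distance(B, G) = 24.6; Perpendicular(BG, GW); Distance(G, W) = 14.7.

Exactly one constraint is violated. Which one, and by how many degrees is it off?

Perpendicular(BG, GW) — off by 5.90°.

A = (0.00, 0.00) ✓; AN at -32.50° ✓; |AN| = 29.20 ✓; ∠ANL = 85.20° ✓; |NL| = 15.20 ✓; ∠NLP = 79.20° ✓; |LP| = 22.10 ✓; ∠LPF = 132.2° ✓; |PF| = 20.60 ✓; ∠(PF, FB) = 90.00° ✓; |FB| = 16.10 ✓; ∠(FB, BG) = 90.00° ✓; |BG| = 24.60 ✓; ∠(BG, GW) = 84.10° ✗; |GW| = 14.70 ✓.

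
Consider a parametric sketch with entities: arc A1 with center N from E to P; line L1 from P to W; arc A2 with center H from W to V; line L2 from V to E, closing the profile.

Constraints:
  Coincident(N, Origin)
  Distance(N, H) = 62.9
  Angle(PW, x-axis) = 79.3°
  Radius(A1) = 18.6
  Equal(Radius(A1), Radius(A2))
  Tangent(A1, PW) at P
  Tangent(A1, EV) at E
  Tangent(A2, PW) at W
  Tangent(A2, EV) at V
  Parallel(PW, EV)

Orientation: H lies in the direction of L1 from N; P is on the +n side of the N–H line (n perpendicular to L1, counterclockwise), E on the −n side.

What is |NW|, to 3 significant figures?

65.6

Tangency of A1 to both parallel lines with radius 18.6 puts P and E at N ± 18.6·n: P = (-18.3, 3.45), E = (18.3, -3.45). Equal radii place W and V the same way about H: W = H + 18.6·n = (-6.60, 65.3), V = H − 18.6·n = (30.0, 58.4). Then |NW| = |W − N| = 65.6.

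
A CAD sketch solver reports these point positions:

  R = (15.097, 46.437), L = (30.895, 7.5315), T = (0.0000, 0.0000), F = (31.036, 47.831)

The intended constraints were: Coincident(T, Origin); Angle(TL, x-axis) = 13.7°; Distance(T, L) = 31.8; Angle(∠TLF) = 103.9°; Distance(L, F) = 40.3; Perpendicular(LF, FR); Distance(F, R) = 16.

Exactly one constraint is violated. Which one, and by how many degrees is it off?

Perpendicular(LF, FR) — off by 5.20°.

T = (0.00, 0.00) ✓; TL at 13.70° ✓; |TL| = 31.80 ✓; ∠TLF = 103.9° ✓; |LF| = 40.30 ✓; ∠(LF, FR) = 95.20° ✗; |FR| = 16.00 ✓.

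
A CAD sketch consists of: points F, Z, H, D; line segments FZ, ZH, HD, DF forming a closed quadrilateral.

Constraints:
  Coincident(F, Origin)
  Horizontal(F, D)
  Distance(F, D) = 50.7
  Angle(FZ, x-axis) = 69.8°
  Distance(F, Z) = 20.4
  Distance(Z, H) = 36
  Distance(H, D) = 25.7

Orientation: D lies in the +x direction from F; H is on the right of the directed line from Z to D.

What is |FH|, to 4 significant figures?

29.29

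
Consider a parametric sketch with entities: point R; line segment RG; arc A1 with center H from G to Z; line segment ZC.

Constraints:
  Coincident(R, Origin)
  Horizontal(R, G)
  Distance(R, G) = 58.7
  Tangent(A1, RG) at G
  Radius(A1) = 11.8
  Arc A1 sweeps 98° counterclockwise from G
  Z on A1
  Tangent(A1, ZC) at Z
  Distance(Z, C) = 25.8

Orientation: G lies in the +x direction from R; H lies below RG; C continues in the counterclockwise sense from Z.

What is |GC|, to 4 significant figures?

39.82

R is at the origin; RG is horizontal with |RG| = 58.7 and G on the +x side, so G = (58.70, 0.000). The tangent condition forces HG to be normal to RG, so H = G + (0, -11.8) = (58.70, -11.80). On A1, G sits at bearing 90° from H; a 98° counterclockwise sweep puts Z at bearing 188°, so Z = H + 11.8·(cos 188°, sin 188°) = (47.01, -13.44). A1 meets ZC tangentially, so HZ is at right angles to ZC, so ZC runs along (−sin 188°, cos 188°); with |ZC| = 25.8, C = (50.61, -38.99). Then |GC| = |C − G| = 39.82.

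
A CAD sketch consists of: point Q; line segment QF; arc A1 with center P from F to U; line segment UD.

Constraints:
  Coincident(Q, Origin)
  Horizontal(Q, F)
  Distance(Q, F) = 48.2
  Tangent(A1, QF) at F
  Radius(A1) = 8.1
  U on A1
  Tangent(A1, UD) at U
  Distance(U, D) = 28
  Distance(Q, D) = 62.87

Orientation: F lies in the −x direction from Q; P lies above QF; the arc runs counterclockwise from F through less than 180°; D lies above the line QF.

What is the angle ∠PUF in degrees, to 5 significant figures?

34.444°

Checks: |QF| = 48.20 ✓; |PU| = 8.100 ✓; ∠(PU, UD) = 90.00° ✓; |UD| = 28.00 ✓; |QD| = 62.87 ✓.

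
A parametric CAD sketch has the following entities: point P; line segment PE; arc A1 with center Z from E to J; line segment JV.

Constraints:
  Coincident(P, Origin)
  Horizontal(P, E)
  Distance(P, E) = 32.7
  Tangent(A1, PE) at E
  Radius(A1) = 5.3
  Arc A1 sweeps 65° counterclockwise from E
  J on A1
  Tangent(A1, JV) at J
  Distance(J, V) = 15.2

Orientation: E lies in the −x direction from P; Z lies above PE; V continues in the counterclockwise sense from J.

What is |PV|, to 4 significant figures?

27.29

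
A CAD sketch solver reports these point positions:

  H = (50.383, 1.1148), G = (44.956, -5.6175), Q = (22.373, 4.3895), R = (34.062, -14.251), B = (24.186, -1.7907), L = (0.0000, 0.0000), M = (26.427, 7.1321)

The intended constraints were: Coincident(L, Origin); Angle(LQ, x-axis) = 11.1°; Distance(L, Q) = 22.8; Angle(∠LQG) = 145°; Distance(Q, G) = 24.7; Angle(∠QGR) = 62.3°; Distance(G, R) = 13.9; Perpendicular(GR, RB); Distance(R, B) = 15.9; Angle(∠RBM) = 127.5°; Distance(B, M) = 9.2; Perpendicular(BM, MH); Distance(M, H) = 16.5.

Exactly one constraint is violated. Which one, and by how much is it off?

Distance(M, H) = 16.5 — off by 8.20.

L = (0.00, 0.00) ✓; LQ at 11.10° ✓; |LQ| = 22.80 ✓; ∠LQG = 145.0° ✓; |QG| = 24.70 ✓; ∠QGR = 62.30° ✓; |GR| = 13.90 ✓; ∠(GR, RB) = 90.00° ✓; |RB| = 15.90 ✓; ∠RBM = 127.5° ✓; |BM| = 9.200 ✓; ∠(BM, MH) = 90.00° ✓; |MH| = 24.70 ✗.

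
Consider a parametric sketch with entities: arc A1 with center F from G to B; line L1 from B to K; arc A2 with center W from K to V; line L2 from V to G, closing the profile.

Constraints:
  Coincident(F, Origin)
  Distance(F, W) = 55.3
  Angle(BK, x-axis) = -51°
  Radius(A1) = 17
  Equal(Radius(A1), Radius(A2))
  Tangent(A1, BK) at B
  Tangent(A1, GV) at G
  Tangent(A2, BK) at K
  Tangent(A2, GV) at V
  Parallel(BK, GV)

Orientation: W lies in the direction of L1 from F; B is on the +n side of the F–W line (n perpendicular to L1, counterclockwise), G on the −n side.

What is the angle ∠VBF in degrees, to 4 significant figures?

58.42°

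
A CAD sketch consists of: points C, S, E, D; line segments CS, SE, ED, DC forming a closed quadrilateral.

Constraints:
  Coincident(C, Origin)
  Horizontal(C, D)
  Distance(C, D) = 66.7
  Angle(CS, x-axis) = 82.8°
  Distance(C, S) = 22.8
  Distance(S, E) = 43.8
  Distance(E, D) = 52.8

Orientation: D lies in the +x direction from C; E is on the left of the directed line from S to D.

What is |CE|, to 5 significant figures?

60.763

C is at the origin; C and D share the same y with |CD| = 66.7 and D in +x, so D = (66.7, 0). CS runs at 82.8° with |CS| = 22.8, so S = (2.8576, 22.620). E is determined by |SE| = 43.8 and |ED| = 52.8 together: it lies at the intersection of circle(S, 43.8) and circle(D, 52.8). With |SD| = 67.731, the foot of the radical line on SD is 27.448 from S and the perpendicular offset is √(43.8² − 27.448²) = 34.133. Taking the left-of-SD solution: E = (40.129, 45.627).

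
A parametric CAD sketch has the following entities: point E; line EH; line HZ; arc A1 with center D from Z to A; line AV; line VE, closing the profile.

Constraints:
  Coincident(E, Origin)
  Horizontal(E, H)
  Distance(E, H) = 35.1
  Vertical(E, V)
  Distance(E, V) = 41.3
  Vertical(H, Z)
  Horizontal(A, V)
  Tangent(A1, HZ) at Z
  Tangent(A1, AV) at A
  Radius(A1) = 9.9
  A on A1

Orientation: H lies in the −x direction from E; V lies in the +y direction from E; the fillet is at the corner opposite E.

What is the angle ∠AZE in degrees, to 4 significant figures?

86.82°

E is at the origin; EH is horizontal with |EH| = 35.1 and H on the −x side, so H = (-35.10, 0.000). E and V share the same x with |EV| = 41.3 and V on the +y side, so V = (0.000, 41.30). The virtual corner opposite E is at (-35.10, 41.30). A1 meets HZ tangentially, so DZ is at right angles to HZ and since A1 is tangent to AV there, DA ⟂ AV, with radius 9.9, so the center D sits 9.9 in from both sides at D = (-25.20, 31.40). That places the tangent points at Z = (-35.10, 31.40) on HZ and A = (-25.20, 41.30) on AV. Then cos ∠AZE = ZA·ZE / (|ZA||ZE|), giving 86.82°.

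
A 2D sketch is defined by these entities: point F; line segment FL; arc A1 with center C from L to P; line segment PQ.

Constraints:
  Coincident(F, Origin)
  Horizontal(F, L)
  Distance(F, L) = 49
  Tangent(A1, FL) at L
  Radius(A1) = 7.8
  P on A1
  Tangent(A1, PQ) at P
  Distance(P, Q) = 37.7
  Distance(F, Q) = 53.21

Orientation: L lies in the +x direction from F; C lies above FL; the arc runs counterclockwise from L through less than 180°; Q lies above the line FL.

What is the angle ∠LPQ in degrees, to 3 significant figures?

116°

F is at the origin; F and L share the same y with |FL| = 49.0 and L on the +x side, so L = (49.0, 0.00). Since A1 is tangent to FL there, CL ⟂ FL, so C = L + (0, 7.8) = (49.0, 7.80). Since CP ⟂ PQ (tangency), |CQ| = √(7.8² + 37.7²) = 38.5 regardless of where P sits on A1. So Q lies on both circle(F, 53.21) and circle(C, 38.5); the above-FL intersection is Q = (32.1, 42.4). P is the foot of the tangent from Q: P = (55.2, 12.6).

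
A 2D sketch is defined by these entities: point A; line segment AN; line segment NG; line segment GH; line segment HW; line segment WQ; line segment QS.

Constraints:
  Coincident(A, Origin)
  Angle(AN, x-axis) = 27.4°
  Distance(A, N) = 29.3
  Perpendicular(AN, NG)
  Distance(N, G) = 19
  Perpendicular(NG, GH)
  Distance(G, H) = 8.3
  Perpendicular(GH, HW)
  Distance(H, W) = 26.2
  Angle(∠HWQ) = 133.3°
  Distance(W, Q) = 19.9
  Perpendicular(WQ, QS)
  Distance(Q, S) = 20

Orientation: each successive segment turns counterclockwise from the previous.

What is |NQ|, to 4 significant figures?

21.75

The perpendicularity gives HW at right angles to GH, so HW runs at -62.60°; with |HW| = 26.2, W = (21.96, 3.272). ∠HWQ = 133.3° gives WQ at -15.90° from the x-axis; with |WQ| = 19.9, Q = (41.10, -2.180). Then |NQ| = |Q − N| = 21.75.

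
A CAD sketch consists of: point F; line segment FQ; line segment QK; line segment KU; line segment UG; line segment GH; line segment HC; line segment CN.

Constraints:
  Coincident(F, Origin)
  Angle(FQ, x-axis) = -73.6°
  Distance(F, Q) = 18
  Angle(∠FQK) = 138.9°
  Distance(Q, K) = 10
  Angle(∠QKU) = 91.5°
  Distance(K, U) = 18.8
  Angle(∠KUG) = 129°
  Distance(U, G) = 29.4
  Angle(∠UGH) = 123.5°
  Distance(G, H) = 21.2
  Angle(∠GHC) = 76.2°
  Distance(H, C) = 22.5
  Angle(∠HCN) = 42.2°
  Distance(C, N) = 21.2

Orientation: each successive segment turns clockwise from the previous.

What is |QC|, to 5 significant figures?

24.501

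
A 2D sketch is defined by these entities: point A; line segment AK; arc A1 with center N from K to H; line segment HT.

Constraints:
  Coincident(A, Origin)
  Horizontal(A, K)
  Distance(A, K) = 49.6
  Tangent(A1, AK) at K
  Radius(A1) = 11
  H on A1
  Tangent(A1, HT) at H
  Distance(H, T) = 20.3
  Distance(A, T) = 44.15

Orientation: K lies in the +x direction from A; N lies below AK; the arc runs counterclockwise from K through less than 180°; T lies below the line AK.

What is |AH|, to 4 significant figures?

39.81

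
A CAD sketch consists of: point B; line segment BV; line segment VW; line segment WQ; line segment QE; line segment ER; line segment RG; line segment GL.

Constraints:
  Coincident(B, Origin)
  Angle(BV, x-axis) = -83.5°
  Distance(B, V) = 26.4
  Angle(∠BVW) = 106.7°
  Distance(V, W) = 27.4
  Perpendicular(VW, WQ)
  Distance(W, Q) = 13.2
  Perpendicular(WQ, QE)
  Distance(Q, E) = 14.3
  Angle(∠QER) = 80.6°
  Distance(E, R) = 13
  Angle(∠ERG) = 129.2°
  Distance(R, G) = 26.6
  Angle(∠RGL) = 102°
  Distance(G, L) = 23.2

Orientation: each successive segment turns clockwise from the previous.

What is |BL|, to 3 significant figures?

64.8

∠ERG = 129.2° gives RG at -127° from the x-axis; with |RG| = 26.6, G = (-27.2, -53.1). ∠RGL = 102.0° gives GL at 155° from the x-axis; with |GL| = 23.2, L = (-48.2, -43.3). Then |BL| = |L − B| = 64.8.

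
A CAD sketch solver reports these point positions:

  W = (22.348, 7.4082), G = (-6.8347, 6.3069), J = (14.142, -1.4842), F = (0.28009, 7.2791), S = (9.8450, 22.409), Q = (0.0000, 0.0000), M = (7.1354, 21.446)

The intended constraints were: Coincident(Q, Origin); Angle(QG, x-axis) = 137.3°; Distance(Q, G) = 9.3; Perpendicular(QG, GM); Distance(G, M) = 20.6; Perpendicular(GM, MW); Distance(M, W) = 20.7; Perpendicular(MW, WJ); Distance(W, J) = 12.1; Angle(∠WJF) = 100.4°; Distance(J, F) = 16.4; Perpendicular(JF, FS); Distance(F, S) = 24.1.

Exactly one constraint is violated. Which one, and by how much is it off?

Distance(F, S) = 24.1 — off by 6.20.

Q = (0.00, 0.00) ✓; QG at 137.3° ✓; |QG| = 9.300 ✓; ∠(QG, GM) = 90.00° ✓; |GM| = 20.60 ✓; ∠(GM, MW) = 90.00° ✓; |MW| = 20.70 ✓; ∠(MW, WJ) = 90.00° ✓; |WJ| = 12.10 ✓; ∠WJF = 100.4° ✓; |JF| = 16.40 ✓; ∠(JF, FS) = 90.00° ✓; |FS| = 17.90 ✗.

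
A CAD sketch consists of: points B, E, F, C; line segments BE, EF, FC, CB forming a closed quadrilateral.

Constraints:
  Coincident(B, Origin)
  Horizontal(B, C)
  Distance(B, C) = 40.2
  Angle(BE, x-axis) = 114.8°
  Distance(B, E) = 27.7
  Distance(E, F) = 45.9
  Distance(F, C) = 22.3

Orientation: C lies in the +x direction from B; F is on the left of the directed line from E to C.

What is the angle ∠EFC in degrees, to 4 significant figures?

110.4°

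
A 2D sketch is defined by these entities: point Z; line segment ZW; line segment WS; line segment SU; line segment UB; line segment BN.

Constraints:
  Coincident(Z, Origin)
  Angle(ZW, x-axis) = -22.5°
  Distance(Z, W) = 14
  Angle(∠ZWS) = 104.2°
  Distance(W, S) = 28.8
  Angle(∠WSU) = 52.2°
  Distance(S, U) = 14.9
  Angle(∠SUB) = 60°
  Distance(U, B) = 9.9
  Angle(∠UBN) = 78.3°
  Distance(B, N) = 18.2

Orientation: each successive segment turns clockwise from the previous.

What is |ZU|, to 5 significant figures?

23.172

Z is at the origin; ZW runs at -22.5° with length 14.0, so W = (12.934, -5.3576). ∠ZWS = 104.2° gives WS at -98.300° from the x-axis; with |WS| = 28.8, S = (8.7769, -33.856). ∠WSU = 52.2° gives SU at 133.90° from the x-axis; with |SU| = 14.9, U = (-1.5548, -23.120). Then |ZU| = |U − Z| = 23.172.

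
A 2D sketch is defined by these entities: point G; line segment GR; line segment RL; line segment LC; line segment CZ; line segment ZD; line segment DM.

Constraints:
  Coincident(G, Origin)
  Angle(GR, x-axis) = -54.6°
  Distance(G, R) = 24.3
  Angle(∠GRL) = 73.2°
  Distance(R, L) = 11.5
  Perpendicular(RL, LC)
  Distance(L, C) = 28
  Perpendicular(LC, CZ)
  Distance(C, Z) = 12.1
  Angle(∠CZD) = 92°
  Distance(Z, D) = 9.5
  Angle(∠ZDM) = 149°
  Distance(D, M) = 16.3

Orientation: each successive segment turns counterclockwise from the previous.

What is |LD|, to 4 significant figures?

22.29

G is at the origin; GR runs at -54.6° with length 24.3, so R = (14.08, -19.81). ∠GRL = 73.2° gives RL at 52.20° from the x-axis; with |RL| = 11.5, L = (21.12, -10.72). RL ⟂ LC, so LC runs at 142.2°; with |LC| = 28.0, C = (-0.9994, 6.441). LC is perpendicular to CZ, so CZ runs at -127.8°; with |CZ| = 12.1, Z = (-8.416, -3.120). ∠CZD = 92.0° gives ZD at -39.80° from the x-axis; with |ZD| = 9.5, D = (-1.117, -9.201). Then |LD| = |D − L| = 22.29.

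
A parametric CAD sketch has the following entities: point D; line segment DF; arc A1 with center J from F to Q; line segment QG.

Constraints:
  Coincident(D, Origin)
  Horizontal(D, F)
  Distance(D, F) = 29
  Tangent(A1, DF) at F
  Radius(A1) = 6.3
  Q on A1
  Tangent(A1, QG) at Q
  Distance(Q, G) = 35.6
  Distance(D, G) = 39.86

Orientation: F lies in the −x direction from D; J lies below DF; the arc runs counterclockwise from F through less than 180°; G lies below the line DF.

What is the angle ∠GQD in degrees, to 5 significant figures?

68.266°

D is at the origin; DF is horizontal with |DF| = 29.0 and F on the −x side, so F = (-29.000, 0.0000). Tangency of A1 to DF means the radius JF is perpendicular to DF, so J = F + (0, -6.3) = (-29.000, -6.3000). Since JQ ⟂ QG (tangency), |JG| = √(6.3² + 35.6²) = 36.153 regardless of where Q sits on A1. So G lies on both circle(D, 39.86) and circle(J, 36.153); the below-DF intersection is G = (-11.769, -38.083). Q is the foot of the tangent from G: Q = (-33.930, -10.222).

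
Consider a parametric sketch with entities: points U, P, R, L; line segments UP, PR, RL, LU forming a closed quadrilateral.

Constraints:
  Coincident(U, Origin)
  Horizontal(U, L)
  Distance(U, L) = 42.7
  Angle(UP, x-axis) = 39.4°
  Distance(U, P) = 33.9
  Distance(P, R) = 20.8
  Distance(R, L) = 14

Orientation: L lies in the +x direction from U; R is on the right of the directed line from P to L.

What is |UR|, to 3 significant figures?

28.7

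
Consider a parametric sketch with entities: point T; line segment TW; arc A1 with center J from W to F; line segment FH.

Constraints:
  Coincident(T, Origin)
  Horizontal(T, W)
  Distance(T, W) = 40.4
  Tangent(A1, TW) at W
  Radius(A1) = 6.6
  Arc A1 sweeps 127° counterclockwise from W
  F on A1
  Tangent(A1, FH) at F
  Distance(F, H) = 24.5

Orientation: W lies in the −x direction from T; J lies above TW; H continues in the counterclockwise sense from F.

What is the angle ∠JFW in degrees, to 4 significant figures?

26.50°

T is at the origin; T and W share the same y with |TW| = 40.4 and W on the −x side, so W = (-40.40, 0.000). The tangent condition forces JW to be normal to TW, so J = W + (0, 6.6) = (-40.40, 6.600). On A1, W sits at bearing -90° from J; a 127° counterclockwise sweep puts F at bearing 37°, so F = J + 6.6·(cos 37°, sin 37°) = (-35.13, 10.57). Then cos ∠JFW = FJ·FW / (|FJ||FW|), giving 26.50°.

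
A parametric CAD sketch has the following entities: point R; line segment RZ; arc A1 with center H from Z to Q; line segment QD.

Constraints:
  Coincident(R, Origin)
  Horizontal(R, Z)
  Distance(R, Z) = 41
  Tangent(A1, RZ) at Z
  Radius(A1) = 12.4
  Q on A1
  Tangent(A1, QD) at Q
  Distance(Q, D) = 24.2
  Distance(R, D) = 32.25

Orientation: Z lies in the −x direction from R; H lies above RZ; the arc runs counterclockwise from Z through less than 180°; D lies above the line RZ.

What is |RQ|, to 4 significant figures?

30.95

R is at the origin; R and Z share the same y with |RZ| = 41.0 and Z on the −x side, so Z = (-41.00, 0.000). Tangency of A1 to RZ means the radius HZ is perpendicular to RZ, so H = Z + (0, 12.4) = (-41.00, 12.40). Since HQ ⟂ QD (tangency), |HD| = √(12.4² + 24.2²) = 27.19 regardless of where Q sits on A1. So D lies on both circle(R, 32.25) and circle(H, 27.19); the above-RZ intersection is D = (-17.94, 26.80). Q is the foot of the tangent from D: Q = (-30.36, 6.035).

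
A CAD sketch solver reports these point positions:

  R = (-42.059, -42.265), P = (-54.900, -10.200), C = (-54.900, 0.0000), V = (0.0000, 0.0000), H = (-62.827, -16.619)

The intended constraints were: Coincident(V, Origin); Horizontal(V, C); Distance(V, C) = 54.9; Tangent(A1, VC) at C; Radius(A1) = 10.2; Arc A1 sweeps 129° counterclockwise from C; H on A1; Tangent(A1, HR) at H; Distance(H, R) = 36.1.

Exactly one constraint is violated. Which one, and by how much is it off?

Distance(H, R) = 36.1 — off by 3.10.

V = (0.00, 0.00) ✓; V.y = 0.00, C.y = 0.00 ✓; |VC| = 54.90 ✓; ∠(PC, CV) = 90.00° ✓; |PC| = 10.20 ✓; bearing(P→H) − bearing(P→C) = 129.0° ✓; |PH| = 10.20 ✓; ∠(PH, HR) = 90.00° ✓; |HR| = 33.00 ✗.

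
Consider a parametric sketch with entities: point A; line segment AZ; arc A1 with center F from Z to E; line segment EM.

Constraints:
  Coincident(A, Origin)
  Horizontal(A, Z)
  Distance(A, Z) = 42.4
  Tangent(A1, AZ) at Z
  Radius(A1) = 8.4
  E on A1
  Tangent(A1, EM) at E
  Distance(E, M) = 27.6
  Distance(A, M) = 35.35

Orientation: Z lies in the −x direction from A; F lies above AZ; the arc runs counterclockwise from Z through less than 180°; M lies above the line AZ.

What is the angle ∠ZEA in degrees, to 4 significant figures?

143.1°

A is at the origin; A and Z share the same y with |AZ| = 42.4 and Z on the −x side, so Z = (-42.40, 0.000). Since A1 is tangent to AZ there, FZ ⟂ AZ, so F = Z + (0, 8.4) = (-42.40, 8.400). Since FE ⟂ EM (tangency), |FM| = √(8.4² + 27.6²) = 28.85 regardless of where E sits on A1. So M lies on both circle(A, 35.35) and circle(F, 28.85); the above-AZ intersection is M = (-21.38, 28.16). E is the foot of the tangent from M: E = (-35.11, 4.218).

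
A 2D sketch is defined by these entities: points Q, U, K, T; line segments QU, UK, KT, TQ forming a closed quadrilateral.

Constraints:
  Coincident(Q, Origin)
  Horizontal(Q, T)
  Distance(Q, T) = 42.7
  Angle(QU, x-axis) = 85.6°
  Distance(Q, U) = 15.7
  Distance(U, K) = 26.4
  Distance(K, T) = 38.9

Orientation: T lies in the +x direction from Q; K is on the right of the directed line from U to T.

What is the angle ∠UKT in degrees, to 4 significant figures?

83.20°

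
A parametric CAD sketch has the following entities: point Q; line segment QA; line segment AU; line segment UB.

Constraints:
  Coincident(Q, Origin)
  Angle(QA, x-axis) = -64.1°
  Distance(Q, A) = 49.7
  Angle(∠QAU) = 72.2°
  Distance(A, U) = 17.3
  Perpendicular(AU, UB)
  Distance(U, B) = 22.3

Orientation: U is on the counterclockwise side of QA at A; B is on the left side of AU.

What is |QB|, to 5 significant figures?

25.109

Q is at the origin; QA runs at -64.1° with length 49.7, so A = 49.7·(cos -64.1°, sin -64.1°) = (21.709, -44.708). ∠QAU = 72.2°, so AU runs at -64.1° + (180° − 72.2°) = 43.700° from the x-axis; with |AU| = 17.3, U = A + 17.3·(cos 43.700°, sin 43.700°) = (34.216, -32.756). AU ⟂ UB; with |UB| = 22.3 on the left of AU, B = U + 22.3·(-0.69088, 0.72297) = (18.810, -16.634). Then |QB| = |B − Q| = 25.109.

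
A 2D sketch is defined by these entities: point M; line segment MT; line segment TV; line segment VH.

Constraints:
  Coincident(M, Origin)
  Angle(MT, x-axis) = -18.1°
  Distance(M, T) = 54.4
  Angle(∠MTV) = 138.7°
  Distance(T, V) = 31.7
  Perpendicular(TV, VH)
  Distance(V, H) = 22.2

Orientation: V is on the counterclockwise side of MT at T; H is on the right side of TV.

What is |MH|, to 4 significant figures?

92.96

∠MTV = 138.7°, so TV runs at -18.1° + (180° − 138.7°) = 23.20° from the x-axis; with |TV| = 31.7, V = T + 31.7·(cos 23.20°, sin 23.20°) = (80.84, -4.413). TV is perpendicular to VH; with |VH| = 22.2 on the right of TV, H = V + 22.2·(0.3939, -0.9191) = (89.59, -24.82). Then |MH| = |H − M| = 92.96.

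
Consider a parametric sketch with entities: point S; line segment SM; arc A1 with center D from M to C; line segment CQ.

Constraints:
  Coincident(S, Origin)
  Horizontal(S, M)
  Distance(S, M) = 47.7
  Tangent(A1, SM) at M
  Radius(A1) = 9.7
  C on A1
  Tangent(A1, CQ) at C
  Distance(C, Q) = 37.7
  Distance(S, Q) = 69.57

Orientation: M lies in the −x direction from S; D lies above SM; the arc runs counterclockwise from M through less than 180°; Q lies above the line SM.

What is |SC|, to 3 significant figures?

40.5

Checks: S = (0.00, 0.00) ✓; |DC| = 9.700 ✓; ∠(DC, CQ) = 90.00° ✓; |CQ| = 37.70 ✓; |SQ| = 69.57 ✓.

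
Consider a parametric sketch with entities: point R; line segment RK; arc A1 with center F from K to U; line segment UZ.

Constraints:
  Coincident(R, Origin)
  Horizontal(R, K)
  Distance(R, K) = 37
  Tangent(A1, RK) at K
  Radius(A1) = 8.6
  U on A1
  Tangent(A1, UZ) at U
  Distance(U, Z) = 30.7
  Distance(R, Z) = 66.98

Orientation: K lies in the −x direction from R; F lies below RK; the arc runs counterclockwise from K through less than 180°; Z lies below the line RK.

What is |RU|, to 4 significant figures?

44.82

Checks: |FU| = 8.600 ✓; ∠(FU, UZ) = 90.00° ✓; |UZ| = 30.70 ✓; |RZ| = 66.98 ✓.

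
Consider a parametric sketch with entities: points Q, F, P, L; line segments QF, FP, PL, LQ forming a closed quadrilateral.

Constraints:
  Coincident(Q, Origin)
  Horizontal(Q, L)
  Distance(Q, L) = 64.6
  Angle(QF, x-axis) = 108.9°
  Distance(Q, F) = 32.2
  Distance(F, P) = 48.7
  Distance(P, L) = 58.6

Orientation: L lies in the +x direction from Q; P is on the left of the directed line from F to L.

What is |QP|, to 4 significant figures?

60.61

Checks: |FP| = 48.70 ✓; |PL| = 58.60 ✓.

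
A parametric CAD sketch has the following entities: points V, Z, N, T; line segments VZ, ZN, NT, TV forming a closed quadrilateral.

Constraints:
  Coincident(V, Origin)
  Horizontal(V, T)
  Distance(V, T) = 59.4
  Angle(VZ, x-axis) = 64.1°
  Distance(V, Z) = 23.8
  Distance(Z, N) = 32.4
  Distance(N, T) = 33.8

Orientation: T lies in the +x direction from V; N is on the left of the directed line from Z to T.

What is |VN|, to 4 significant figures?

50.92

Checks: |ZN| = 32.40 ✓; |NT| = 33.80 ✓.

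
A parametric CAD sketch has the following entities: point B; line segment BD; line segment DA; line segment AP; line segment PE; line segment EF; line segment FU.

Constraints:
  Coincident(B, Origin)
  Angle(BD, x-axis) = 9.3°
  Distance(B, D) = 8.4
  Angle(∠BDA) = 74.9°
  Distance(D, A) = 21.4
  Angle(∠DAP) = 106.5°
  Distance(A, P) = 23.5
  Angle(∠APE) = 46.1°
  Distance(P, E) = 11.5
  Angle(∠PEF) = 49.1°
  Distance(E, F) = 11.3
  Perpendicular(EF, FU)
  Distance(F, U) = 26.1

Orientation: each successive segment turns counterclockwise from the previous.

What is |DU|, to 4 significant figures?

53.27

B is at the origin; BD runs at 9.3° with length 8.4, so D = (8.290, 1.357). ∠BDA = 74.9° gives DA at 114.4° from the x-axis; with |DA| = 21.4, A = (-0.5508, 20.85). ∠DAP = 106.5° gives AP at -172.1° from the x-axis; with |AP| = 23.5, P = (-23.83, 17.62). ∠APE = 46.1° gives PE at -38.20° from the x-axis; with |PE| = 11.5, E = (-14.79, 10.50). ∠PEF = 49.1° gives EF at 92.70° from the x-axis; with |EF| = 11.3, F = (-15.32, 21.79). The perpendicularity gives FU at right angles to EF, so FU runs at -177.3°; with |FU| = 26.1, U = (-41.39, 20.56). Then |DU| = |U − D| = 53.27.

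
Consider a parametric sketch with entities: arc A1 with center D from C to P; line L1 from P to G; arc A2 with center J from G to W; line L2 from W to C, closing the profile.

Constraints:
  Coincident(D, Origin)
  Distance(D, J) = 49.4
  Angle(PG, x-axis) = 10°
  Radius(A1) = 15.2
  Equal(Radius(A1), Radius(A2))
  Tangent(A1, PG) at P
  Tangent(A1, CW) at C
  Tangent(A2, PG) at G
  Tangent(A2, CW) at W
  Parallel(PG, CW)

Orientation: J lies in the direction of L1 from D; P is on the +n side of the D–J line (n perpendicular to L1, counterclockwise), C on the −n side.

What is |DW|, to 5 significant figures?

51.686

The slot axis is L1's direction at 10.0°, so u = (cos 10.0°, sin 10.0°) = (0.98481, 0.17365) and n = (−sin 10.0°, cos 10.0°) = (-0.17365, 0.98481). D is at the origin and J lies 49.4 along u from D, so J = 49.4·u = (48.650, 8.5782). Tangency of A1 to both parallel lines with radius 15.2 puts P and C at D ± 15.2·n: P = (-2.6395, 14.969), C = (2.6395, -14.969). Equal radii place G and W the same way about J: G = J + 15.2·n = (46.010, 23.547), W = J − 15.2·n = (51.289, -6.3909). Then |DW| = |W − D| = 51.686.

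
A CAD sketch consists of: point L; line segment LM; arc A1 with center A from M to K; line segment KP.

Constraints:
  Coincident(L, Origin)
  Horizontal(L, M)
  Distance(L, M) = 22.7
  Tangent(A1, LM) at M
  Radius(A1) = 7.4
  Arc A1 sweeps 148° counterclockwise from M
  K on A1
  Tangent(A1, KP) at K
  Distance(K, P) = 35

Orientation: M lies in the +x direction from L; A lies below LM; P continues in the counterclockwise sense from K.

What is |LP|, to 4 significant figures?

58.20

L is at the origin; L and M share the same y with |LM| = 22.7 and M on the +x side, so M = (22.70, 0.000). Tangency of A1 to LM means the radius AM is perpendicular to LM, so A = M + (0, -7.4) = (22.70, -7.400). On A1, M sits at bearing 90° from A; a 148° counterclockwise sweep puts K at bearing 238°, so K = A + 7.4·(cos 238°, sin 238°) = (18.78, -13.68). The tangent condition forces AK to be normal to KP, so KP runs along (−sin 238°, cos 238°); with |KP| = 35.0, P = (48.46, -32.22). Then |LP| = |P − L| = 58.20.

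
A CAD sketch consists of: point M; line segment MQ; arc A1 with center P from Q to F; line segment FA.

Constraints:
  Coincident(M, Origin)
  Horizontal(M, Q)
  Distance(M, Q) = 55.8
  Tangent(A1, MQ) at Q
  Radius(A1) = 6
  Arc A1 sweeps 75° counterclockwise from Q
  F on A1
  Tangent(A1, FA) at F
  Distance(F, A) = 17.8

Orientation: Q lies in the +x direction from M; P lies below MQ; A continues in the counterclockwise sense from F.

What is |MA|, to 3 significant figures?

50.3

On A1, Q sits at bearing 90° from P; a 75° counterclockwise sweep puts F at bearing 165°, so F = P + 6.0·(cos 165°, sin 165°) = (50.0, -4.45). A1 meets FA tangentially, so PF is at right angles to FA, so FA runs along (−sin 165°, cos 165°); with |FA| = 17.8, A = (45.4, -21.6). Then |MA| = |A − M| = 50.3.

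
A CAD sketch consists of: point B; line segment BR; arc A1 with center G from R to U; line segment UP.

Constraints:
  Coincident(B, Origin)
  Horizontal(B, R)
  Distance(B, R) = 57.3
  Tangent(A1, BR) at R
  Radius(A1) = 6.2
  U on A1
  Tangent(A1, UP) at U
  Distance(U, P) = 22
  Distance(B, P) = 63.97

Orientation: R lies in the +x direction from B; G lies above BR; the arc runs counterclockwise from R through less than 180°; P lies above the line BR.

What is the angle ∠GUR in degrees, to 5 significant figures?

36.743°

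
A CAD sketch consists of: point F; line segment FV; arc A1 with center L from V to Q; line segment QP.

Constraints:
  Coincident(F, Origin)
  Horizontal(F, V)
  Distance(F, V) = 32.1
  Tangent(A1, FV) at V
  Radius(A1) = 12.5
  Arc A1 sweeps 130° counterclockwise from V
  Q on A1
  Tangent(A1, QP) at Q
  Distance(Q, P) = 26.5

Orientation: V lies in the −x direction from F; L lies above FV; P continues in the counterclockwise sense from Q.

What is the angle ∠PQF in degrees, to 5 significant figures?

172.35°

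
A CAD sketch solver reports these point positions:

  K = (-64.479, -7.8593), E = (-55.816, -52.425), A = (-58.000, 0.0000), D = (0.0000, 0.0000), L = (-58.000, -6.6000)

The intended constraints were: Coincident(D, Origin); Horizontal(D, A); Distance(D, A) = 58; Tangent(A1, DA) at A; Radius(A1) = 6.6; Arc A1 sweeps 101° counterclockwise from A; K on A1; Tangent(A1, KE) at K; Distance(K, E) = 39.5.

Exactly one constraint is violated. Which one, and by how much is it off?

Distance(K, E) = 39.5 — off by 5.90.

D = (0.00, 0.00) ✓; D.y = 0.00, A.y = 0.00 ✓; |DA| = 58.00 ✓; ∠(LA, AD) = 90.00° ✓; |LA| = 6.600 ✓; bearing(L→K) − bearing(L→A) = 101.0° ✓; |LK| = 6.600 ✓; ∠(LK, KE) = 90.00° ✓; |KE| = 45.40 ✗.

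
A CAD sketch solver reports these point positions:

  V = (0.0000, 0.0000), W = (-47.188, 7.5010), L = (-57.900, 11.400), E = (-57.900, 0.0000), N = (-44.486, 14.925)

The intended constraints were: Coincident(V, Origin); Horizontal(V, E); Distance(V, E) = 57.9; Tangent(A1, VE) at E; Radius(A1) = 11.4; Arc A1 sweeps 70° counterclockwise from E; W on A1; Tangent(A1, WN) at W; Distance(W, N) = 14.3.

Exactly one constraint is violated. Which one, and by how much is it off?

Distance(W, N) = 14.3 — off by 6.40.

V = (0.00, 0.00) ✓; V.y = 0.00, E.y = 0.00 ✓; |VE| = 57.90 ✓; ∠(LE, EV) = 90.00° ✓; |LE| = 11.40 ✓; bearing(L→W) − bearing(L→E) = 70.00° ✓; |LW| = 11.40 ✓; ∠(LW, WN) = 90.00° ✓; |WN| = 7.900 ✗.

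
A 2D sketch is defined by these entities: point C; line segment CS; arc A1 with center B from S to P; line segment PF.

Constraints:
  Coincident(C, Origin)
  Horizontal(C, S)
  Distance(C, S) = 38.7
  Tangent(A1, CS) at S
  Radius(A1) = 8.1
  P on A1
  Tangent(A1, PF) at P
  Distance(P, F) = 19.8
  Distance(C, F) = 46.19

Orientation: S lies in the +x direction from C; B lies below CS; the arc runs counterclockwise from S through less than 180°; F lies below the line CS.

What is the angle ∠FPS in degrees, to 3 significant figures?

128°

C is at the origin; CS is horizontal with |CS| = 38.7 and S on the +x side, so S = (38.7, 0.00). Tangency of A1 to CS means the radius BS is perpendicular to CS, so B = S + (0, -8.1) = (38.7, -8.10). Since BP ⟂ PF (tangency), |BF| = √(8.1² + 19.8²) = 21.4 regardless of where P sits on A1. So F lies on both circle(C, 46.19) and circle(B, 21.4); the below-CS intersection is F = (35.7, -29.3). P is the foot of the tangent from F: P = (30.8, -10.1).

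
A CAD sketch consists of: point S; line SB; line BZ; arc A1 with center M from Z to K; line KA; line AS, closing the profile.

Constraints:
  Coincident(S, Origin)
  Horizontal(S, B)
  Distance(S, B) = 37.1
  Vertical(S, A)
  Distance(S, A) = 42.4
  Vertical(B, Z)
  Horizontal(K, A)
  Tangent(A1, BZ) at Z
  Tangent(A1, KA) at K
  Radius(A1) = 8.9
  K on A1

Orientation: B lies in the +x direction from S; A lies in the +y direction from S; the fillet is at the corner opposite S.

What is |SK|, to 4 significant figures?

50.92

S is at the origin; SB is horizontal with |SB| = 37.1 and B on the +x side, so B = (37.10, 0.000). SA is vertical with |SA| = 42.4 and A on the +y side, so A = (0.000, 42.40). The virtual corner opposite S is at (37.10, 42.40). Tangency of A1 to BZ means the radius MZ is perpendicular to BZ and the tangent condition forces MK to be normal to KA, with radius 8.9, so the center M sits 8.9 in from both sides at M = (28.20, 33.50). That places the tangent points at Z = (37.10, 33.50) on BZ and K = (28.20, 42.40) on KA. Then |SK| = |K − S| = 50.92.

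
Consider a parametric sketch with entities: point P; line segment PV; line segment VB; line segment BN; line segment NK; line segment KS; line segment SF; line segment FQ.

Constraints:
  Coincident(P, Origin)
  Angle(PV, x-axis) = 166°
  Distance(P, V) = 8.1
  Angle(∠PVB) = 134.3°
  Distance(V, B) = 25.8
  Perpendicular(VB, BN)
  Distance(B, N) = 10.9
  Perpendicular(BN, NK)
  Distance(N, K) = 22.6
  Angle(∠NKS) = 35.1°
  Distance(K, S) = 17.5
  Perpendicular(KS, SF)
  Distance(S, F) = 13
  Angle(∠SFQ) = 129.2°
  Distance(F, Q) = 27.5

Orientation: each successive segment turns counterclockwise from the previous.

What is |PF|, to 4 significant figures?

31.17

P is at the origin; PV runs at 166.0° with length 8.1, so V = (-7.859, 1.960). ∠PVB = 134.3° gives VB at -148.3° from the x-axis; with |VB| = 25.8, B = (-29.81, -11.60). VB is perpendicular to BN, so BN runs at -58.30°; with |BN| = 10.9, N = (-24.08, -20.87). BN is perpendicular to NK, so NK runs at 31.70°; with |NK| = 22.6, K = (-4.854, -8.996). ∠NKS = 35.1° gives KS at 176.6° from the x-axis; with |KS| = 17.5, S = (-22.32, -7.958). The perpendicularity gives SF at right angles to KS, so SF runs at -93.40°; with |SF| = 13.0, F = (-23.09, -20.94). Then |PF| = |F − P| = 31.17.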